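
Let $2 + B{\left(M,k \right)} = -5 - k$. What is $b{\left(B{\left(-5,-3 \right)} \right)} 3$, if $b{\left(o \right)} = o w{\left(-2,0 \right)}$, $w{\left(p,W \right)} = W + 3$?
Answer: $-36$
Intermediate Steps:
$w{\left(p,W \right)} = 3 + W$
$B{\left(M,k \right)} = -7 - k$ ($B{\left(M,k \right)} = -2 - \left(5 + k\right) = -7 - k$)
$b{\left(o \right)} = 3 o$ ($b{\left(o \right)} = o \left(3 + 0\right) = o 3 = 3 o$)
$b{\left(B{\left(-5,-3 \right)} \right)} 3 = 3 \left(-7 - -3\right) 3 = 3 \left(-7 + 3\right) 3 = 3 \left(-4\right) 3 = \left(-12\right) 3 = -36$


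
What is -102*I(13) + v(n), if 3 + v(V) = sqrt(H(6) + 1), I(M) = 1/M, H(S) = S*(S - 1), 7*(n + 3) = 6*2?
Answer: -141/13 + sqrt(31) ≈ -5.2784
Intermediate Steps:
n = -9/7 (n = -3 + (6*2)/7 = -3 + (1/7)*12 = -3 + 12/7 = -9/7 ≈ -1.2857)
H(S) = S*(-1 + S)
v(V) = -3 + sqrt(31) (v(V) = -3 + sqrt(6*(-1 + 6) + 1) = -3 + sqrt(6*5 + 1) = -3 + sqrt(30 + 1) = -3 + sqrt(31))
-102*I(13) + v(n) = -102/13 + (-3 + sqrt(31)) = -141/13 + sqrt(31)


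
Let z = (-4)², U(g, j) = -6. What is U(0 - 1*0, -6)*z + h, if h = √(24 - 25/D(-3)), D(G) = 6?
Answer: -96 + √714/6 ≈ -91.547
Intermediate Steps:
z = 16
h = √714/6 (h = √(24 - 25/6) = √(119/6) = √714/6 ≈ 4.4535)
U(0 - 1*0, -6)*z + h = -6*16 + √714/6 = -96 + √714/6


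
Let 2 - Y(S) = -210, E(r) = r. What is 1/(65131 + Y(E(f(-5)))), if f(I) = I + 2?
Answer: 1/65343 ≈ 1.5304e-5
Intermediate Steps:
f(I) = 2 + I
Y(S) = 212 (Y(S) = 2 - 1*(-210) = 2 + 210 = 212)
1/(65131 + Y(E(f(-5)))) = 1/(65131 + 212) = 1/65343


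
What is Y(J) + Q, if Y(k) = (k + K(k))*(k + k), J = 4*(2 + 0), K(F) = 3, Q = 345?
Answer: 521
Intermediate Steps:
J = 8 (J = 4*2 = 8)
Y(k) = 2*k*(3 + k) (Y(k) = (k + 3)*(k + k) = (3 + k)*(2*k) = 2*k*(3 + k))
Y(J) + Q = 2*8*(3 + 8) + 345 = 2*8*11 + 345 = 176 + 345 = 521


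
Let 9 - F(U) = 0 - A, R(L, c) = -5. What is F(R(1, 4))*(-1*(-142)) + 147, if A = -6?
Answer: 573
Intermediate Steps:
F(U) = 3 (F(U) = 9 - (0 - 1*(-6)) = 9 - (0 + 6) = 9 - 1*6 = 9 - 6 = 3)
F(R(1, 4))*(-1*(-142)) + 147 = 3*(-1*(-142)) + 147 = 3*142 + 147 = 426 + 147 = 573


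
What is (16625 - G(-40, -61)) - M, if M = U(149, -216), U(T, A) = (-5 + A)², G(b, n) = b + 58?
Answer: -32234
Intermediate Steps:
G(b, n) = 58 + b
M = 48841 (M = (-5 - 216)² = (-221)² = 48841)
(16625 - G(-40, -61)) - M = (16625 - (58 - 40)) - 1*48841 = (16625 - 1*18) - 48841 = (16625 - 18) - 48841 = 16607 - 48841 = -32234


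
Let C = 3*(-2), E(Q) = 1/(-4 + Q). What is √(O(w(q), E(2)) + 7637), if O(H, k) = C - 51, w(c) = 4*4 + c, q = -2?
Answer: 2*√1895 ≈ 87.063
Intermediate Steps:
w(c) = 16 + c
C = -6
O(H, k) = -57 (O(H, k) = -6 - 51 = -57)
√(O(w(q), E(2)) + 7637) = √(-57 + 7637) = √7580 = 2*√1895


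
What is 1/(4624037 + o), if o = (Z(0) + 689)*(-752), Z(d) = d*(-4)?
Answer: 1/4105909 ≈ 2.4355e-7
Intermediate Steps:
Z(d) = -4*d
o = -518128 (o = (-4*0 + 689)*(-752) = (0 + 689)*(-752) = 689*(-752) = -518128)
1/(4624037 + o) = 1/(4624037 - 518128) = 1/4105909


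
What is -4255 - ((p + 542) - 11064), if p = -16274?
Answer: 22541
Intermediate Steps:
-4255 - ((p + 542) - 11064) = -4255 - ((-16274 + 542) - 11064) = -4255 - (-15732 - 11064) = -4255 - 1*(-26796) = -4255 + 26796 = 22541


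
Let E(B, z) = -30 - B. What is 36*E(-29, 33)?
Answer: -36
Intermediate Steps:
36*E(-29, 33) = 36*(-30 - 1*(-29)) = 36*(-30 + 29) = 36*(-1) = -36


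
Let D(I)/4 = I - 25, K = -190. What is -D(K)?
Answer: 860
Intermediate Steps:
D(I) = -100 + 4*I (D(I) = 4*(I - 25) = 4*(-25 + I) = -100 + 4*I)
-D(K) = -(-100 + 4*(-190)) = -(-100 - 760) = -1*(-860) = 860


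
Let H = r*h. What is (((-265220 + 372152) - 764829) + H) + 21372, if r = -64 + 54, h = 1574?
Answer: -652265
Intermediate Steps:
r = -10
H = -15740 (H = -10*1574 = -15740)
(((-265220 + 372152) - 764829) + H) + 21372 = (((-265220 + 372152) - 764829) - 15740) + 21372 = ((106932 - 764829) - 15740) + 21372 = (-657897 - 15740) + 21372 = -673637 + 21372 = -652265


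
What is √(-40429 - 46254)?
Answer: I*√86683 ≈ 294.42*I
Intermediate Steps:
√(-40429 - 46254) = √(-86683) = I*√86683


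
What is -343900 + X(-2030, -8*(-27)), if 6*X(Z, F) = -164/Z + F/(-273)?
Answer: -13613286187/39585 ≈ -3.4390e+5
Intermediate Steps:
X(Z, F) = -82/(3*Z) - F/1638 (X(Z, F) = (-164/Z + F/(-273))/6 = (-164/Z + F*(-1/273))/6 = (-164/Z - F/273)/6 = -82/(3*Z) - F/1638)
-343900 + X(-2030, -8*(-27)) = -343900 + (1/1638)*(-44772 - 1*(-8*(-27))*(-2030))/(-2030) = -343900 + (1/1638)*(-1/2030)*(-44772 - 1*216*(-2030)) = -343900 + (1/1638)*(-1/2030)*(-44772 + 438480) = -343900 + (1/1638)*(-1/2030)*393708 = -343900 - 4687/39585 = -13613286187/39585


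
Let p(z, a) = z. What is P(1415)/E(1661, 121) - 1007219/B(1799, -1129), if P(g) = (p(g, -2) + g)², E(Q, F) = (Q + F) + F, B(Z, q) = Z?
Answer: 12491273343/3423497 ≈ 3648.7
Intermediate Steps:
E(Q, F) = Q + 2*F (E(Q, F) = (F + Q) + F = Q + 2*F)
P(g) = 4*g² (P(g) = (g + g)² = (2*g)² = 4*g²)
P(1415)/E(1661, 121) - 1007219/B(1799, -1129) = (4*1415²)/(1661 + 2*121) - 1007219/1799 = (4*2002225)/(1661 + 242) - 1007219*1/1799 = 8008900/1903 - 1007219/1799 = 12491273343/3423497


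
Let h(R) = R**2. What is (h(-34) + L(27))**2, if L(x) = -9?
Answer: 1315609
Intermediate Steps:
(h(-34) + L(27))**2 = ((-34)**2 - 9)**2 = (1156 - 9)**2 = 1147**2 = 1315609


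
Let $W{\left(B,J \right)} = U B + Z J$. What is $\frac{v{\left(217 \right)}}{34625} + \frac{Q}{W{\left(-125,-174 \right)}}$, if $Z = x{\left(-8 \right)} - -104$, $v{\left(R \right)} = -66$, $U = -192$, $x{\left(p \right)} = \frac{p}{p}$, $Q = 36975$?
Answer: $\frac{85325413}{13226750} \approx 6.451$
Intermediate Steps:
$x{\left(p \right)} = 1$
$Z = 105$ ($Z = 1 - -104 = 1 + 104 = 105$)
$W{\left(B,J \right)} = - 192 B + 105 J$
$\frac{v{\left(217 \right)}}{34625} + \frac{Q}{W{\left(-125,-174 \right)}} = - \frac{66}{34625} + \frac{36975}{\left(-192\right) \left(-125\right) + 105 \left(-174\right)} = \left(-66\right) \frac{1}{34625} + \frac{36975}{24000 - 18270} = - \frac{66}{34625} + \frac{36975}{5730} = - \frac{66}{34625} + 36975 \cdot \frac{1}{5730} = - \frac{66}{34625} + \frac{2465}{382} = \frac{85325413}{13226750}$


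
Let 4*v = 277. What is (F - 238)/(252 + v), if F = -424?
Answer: -2648/1285 ≈ -2.0607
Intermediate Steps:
v = 277/4 (v = (¼)*277 = 277/4 ≈ 69.250)
(F - 238)/(252 + v) = (-424 - 238)/(252 + 277/4) = -662/1285/4 = -662*4/1285 = -2648/1285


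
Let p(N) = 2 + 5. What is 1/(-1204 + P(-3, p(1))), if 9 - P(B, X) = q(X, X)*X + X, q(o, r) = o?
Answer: -1/1251 ≈ -0.00079936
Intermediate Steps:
p(N) = 7
P(B, X) = 9 - X - X² (P(B, X) = 9 - (X*X + X) = 9 - (X² + X) = 9 - (X + X²) = 9 + (-X - X²) = 9 - X - X²)
1/(-1204 + P(-3, p(1))) = 1/(-1204 + (9 - 1*7 - 1*7²)) = 1/(-1204 + (9 - 7 - 1*49)) = 1/(-1204 + (9 - 7 - 49)) = 1/(-1204 - 47) = 1/(-1251) = -1/1251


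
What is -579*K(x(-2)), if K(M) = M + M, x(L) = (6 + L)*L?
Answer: 9264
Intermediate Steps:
x(L) = L*(6 + L)
K(M) = 2*M
-579*K(x(-2)) = -1158*(-2*(6 - 2)) = -1158*(-2*4) = -1158*(-8) = -579*(-16) = 9264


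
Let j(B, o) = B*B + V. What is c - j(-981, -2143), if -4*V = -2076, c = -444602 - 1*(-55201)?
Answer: -1352281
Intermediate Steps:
c = -389401 (c = -444602 + 55201 = -389401)
V = 519 (V = -1/4*(-2076) = 519)
j(B, o) = 519 + B**2 (j(B, o) = B*B + 519 = B**2 + 519 = 519 + B**2)
c - j(-981, -2143) = -389401 - (519 + (-981)**2) = -389401 - (519 + 962361) = -389401 - 1*962880 = -389401 - 962880 = -1352281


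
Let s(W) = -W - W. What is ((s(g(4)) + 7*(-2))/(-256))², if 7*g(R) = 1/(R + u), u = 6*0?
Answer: 38809/12845056 ≈ 0.0030213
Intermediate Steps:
u = 0
g(R) = 1/(7*R) (g(R) = 1/(7*(R + 0)) = 1/(7*R))
s(W) = -2*W
((s(g(4)) + 7*(-2))/(-256))² = ((-2/(7*4) + 7*(-2))/(-256))² = ((-2/(7*4) - 14)*(-1/256))² = ((-2*1/28 - 14)*(-1/256))² = ((-1/14 - 14)*(-1/256))² = (-197/14*(-1/256))² = (197/3584)² = 38809/12845056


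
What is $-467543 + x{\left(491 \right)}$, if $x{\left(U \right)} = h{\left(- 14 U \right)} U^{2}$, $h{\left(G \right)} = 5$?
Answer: $737862$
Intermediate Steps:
$x{\left(U \right)} = 5 U^{2}$
$-467543 + x{\left(491 \right)} = -467543 + 5 \cdot 491^{2} = -467543 + 5 \cdot 241081 = -467543 + 1205405 = 737862$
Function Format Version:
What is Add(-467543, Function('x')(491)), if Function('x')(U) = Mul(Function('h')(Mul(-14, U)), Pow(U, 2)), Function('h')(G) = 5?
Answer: 737862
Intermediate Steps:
Function('x')(U) = Mul(5, Pow(U, 2))
Add(-467543, Function('x')(491)) = Add(-467543, Mul(5, Pow(491, 2))) = Add(-467543, Mul(5, 241081)) = Add(-467543, 1205405) = 737862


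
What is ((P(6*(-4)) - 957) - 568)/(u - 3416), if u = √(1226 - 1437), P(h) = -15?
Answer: 5260640/11669267 + 1540*I*√211/11669267 ≈ 0.45081 + 0.001917*I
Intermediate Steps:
u = I*√211 (u = √(-211) = I*√211 ≈ 14.526*I)
((P(6*(-4)) - 957) - 568)/(u - 3416) = ((-15 - 957) - 568)/(I*√211 - 3416) = (-972 - 568)/(-3416 + I*√211) = -1540/(-3416 + I*√211)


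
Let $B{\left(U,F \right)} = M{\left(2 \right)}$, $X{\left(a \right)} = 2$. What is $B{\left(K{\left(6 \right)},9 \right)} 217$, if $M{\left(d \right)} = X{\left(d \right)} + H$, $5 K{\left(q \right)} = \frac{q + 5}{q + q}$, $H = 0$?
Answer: $434$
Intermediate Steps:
$K{\left(q \right)} = \frac{5 + q}{10 q}$ ($K{\left(q \right)} = \frac{\left(q + 5\right) \frac{1}{q + q}}{5} = \frac{\left(5 + q\right) \frac{1}{2 q}}{5} = \frac{\frac{1}{2} \frac{1}{q} \left(5 + q\right)}{5} = \frac{5 + q}{10 q}$)
$M{\left(d \right)} = 2$ ($M{\left(d \right)} = 2 + 0 = 2$)
$B{\left(U,F \right)} = 2$
$B{\left(K{\left(6 \right)},9 \right)} 217 = 2 \cdot 217 = 434$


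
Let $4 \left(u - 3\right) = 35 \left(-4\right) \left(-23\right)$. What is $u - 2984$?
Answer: $-2176$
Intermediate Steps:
$u = 808$ ($u = 3 + \frac{35 \left(-4\right) \left(-23\right)}{4} = 3 + \frac{\left(-140\right) \left(-23\right)}{4} = 3 + \frac{1}{4} \cdot 3220 = 3 + 805 = 808$)
$u - 2984 = 808 - 2984 = -2176$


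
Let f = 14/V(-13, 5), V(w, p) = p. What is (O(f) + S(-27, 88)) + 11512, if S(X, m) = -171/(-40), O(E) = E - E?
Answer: 460651/40 ≈ 11516.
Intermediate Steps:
f = 14/5 ≈ 2.8000
O(E) = 0
S(X, m) = 171/40 (S(X, m) = -171*(-1/40) = 171/40)
(O(f) + S(-27, 88)) + 11512 = (0 + 171/40) + 11512 = 171/40 + 11512 = 460651/40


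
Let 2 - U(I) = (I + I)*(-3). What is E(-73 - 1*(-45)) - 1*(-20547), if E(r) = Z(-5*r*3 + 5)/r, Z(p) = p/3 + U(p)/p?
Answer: 733339619/35700 ≈ 20542.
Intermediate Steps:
U(I) = 2 + 6*I (U(I) = 2 - (I + I)*(-3) = 2 - 2*I*(-3) = 2 - (-6)*I = 2 + 6*I)
Z(p) = p/3 + (2 + 6*p)/p
E(r) = (23/3 - 5*r + 2/(5 - 15*r))/r (E(r) = (6 + 2/(-5*r*3 + 5) + (-5*r*3 + 5)/3)/r = (6 + 2/(-15*r + 5) + (-15*r + 5)/3)/r = (6 + 2/(5 - 15*r) + (5 - 15*r)/3)/r = (6 + 2/(5 - 15*r) + (5/3 - 5*r))/r = (23/3 - 5*r + 2/(5 - 15*r))/r)
E(-73 - 1*(-45)) - 1*(-20547) = (-121 - 225*(-73 - 1*(-45))² + 420*(-73 - 1*(-45)))/(15*(-73 - 1*(-45))*(-1 + 3*(-73 - 1*(-45)))) - 1*(-20547) = (-121 - 225*(-73 + 45)² + 420*(-73 + 45))/(15*(-73 + 45)*(-1 + 3*(-73 + 45))) + 20547 = (1/15)*(-121 - 225*(-28)² + 420*(-28))/(-28*(-1 + 3*(-28))) + 20547 = (1/15)*(-1/28)*(-121 - 225*784 - 11760)/(-1 - 84) + 20547 = (1/15)*(-1/28)*(-121 - 176400 - 11760)/(-85) + 20547 = (1/15)*(-1/28)*(-1/85)*(-188281) + 20547 = -188281/35700 + 20547 = 733339619/35700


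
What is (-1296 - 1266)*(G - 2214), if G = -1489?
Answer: 9487086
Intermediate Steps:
(-1296 - 1266)*(G - 2214) = (-1296 - 1266)*(-1489 - 2214) = -2562*(-3703) = 9487086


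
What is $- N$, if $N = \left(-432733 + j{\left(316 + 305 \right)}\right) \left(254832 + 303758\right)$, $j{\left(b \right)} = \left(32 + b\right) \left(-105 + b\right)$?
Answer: $53504543150$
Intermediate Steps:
$j{\left(b \right)} = \left(-105 + b\right) \left(32 + b\right)$
$N = -53504543150$ ($N = \left(-432733 - \left(3360 - \left(316 + 305\right)^{2} + 73 \left(316 + 305\right)\right)\right) \left(254832 + 303758\right) = \left(-432733 - \left(48693 - 385641\right)\right) 558590 = \left(-432733 - -336948\right) 558590 = \left(-432733 + 336948\right) 558590 = \left(-95785\right) 558590 = -53504543150$)
$- N = \left(-1\right) \left(-53504543150\right) = 53504543150$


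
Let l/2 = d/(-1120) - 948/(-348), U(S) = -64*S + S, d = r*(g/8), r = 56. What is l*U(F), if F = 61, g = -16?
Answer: -3147417/145 ≈ -21706.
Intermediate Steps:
d = -112 (d = 56*(-16/8) = 56*(-16*⅛) = 56*(-2) = -112)
U(S) = -63*S
l = 819/145 (l = 2*(-112/(-1120) - 948/(-348)) = 2*(-112*(-1/1120) - 948*(-1/348)) = 2*(⅒ + 79/29) = 2*(819/290) = 819/145 ≈ 5.6483)
l*U(F) = 819*(-63*61)/145 = (819/145)*(-3843) = -3147417/145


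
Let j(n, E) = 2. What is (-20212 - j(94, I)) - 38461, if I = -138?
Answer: -58675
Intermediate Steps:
(-20212 - j(94, I)) - 38461 = (-20212 - 1*2) - 38461 = (-20212 - 2) - 38461 = -20214 - 38461 = -58675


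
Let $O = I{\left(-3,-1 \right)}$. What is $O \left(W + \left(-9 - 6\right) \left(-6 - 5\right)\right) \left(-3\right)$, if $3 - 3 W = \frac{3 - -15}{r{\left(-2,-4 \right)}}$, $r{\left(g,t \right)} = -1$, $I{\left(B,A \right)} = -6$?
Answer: $3096$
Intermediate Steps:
$O = -6$
$W = 7$ ($W = 1 - \frac{\left(3 - -15\right) \frac{1}{-1}}{3} = 1 - \frac{\left(3 + 15\right) \left(-1\right)}{3} = 1 - \frac{18 \left(-1\right)}{3} = 1 - -6 = 1 + 6 = 7$)
$O \left(W + \left(-9 - 6\right) \left(-6 - 5\right)\right) \left(-3\right) = - 6 \left(7 + \left(-9 - 6\right) \left(-6 - 5\right)\right) \left(-3\right) = - 6 \left(7 - -165\right) \left(-3\right) = - 6 \left(7 + 165\right) \left(-3\right) = \left(-6\right) 172 \left(-3\right) = \left(-1032\right) \left(-3\right) = 3096$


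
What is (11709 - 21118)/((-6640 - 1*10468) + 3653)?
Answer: 9409/13455 ≈ 0.69929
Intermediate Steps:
(11709 - 21118)/((-6640 - 1*10468) + 3653) = -9409/((-6640 - 10468) + 3653) = -9409/(-17108 + 3653) = -9409/(-13455) = -9409*(-1/13455) = 9409/13455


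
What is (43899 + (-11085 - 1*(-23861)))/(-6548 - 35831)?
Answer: -56675/42379 ≈ -1.3373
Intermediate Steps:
(43899 + (-11085 - 1*(-23861)))/(-6548 - 35831) = (43899 + (-11085 + 23861))/(-42379) = (43899 + 12776)*(-1/42379) = 56675*(-1/42379) = -56675/42379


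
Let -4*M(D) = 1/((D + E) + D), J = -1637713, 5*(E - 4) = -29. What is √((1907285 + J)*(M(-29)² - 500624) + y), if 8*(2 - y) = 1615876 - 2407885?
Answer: I*√193040523817224698/1196 ≈ 3.6736e+5*I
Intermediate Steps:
E = -9/5 (E = 4 + (⅕)*(-29) = 4 - 29/5 = -9/5 ≈ -1.8000)
M(D) = -1/(4*(-9/5 + 2*D)) (M(D) = -1/(4*((D - 9/5) + D)) = -1/(4*((-9/5 + D) + D)) = -1/(4*(-9/5 + 2*D)))
y = 792025/8 (y = 2 - (1615876 - 2407885)/8 = 2 - ⅛*(-792009) = 2 + 792009/8 = 792025/8 ≈ 99003.)
√((1907285 + J)*(M(-29)² - 500624) + y) = √((1907285 - 1637713)*((-5/(-36 + 40*(-29)))² - 500624) + 792025/8) = √(269572*((-5/(-36 - 1160))² - 500624) + 792025/8) = √(269572*((-5/(-1196))² - 500624) + 792025/8) = √(269572*((-5*(-1/1196))² - 500624) + 792025/8) = √(269572*((5/1196)² - 500624) + 792025/8) = √(269572*(25/1430416 - 500624) + 792025/8) = √(269572*(-716100579559/1430416) + 792025/8) = √(-48260166358219687/357604 + 792025/8) = √(-96520261908612349/715208) = I*√193040523817224698/1196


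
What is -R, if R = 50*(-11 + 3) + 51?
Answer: 349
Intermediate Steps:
R = -349 (R = 50*(-8) + 51 = -400 + 51 = -349)
-R = -1*(-349) = 349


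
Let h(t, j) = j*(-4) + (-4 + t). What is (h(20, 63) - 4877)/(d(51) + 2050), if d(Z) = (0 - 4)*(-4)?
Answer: -5113/2066 ≈ -2.4748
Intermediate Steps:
d(Z) = 16 (d(Z) = -4*(-4) = 16)
h(t, j) = -4 + t - 4*j (h(t, j) = -4*j + (-4 + t) = -4 + t - 4*j)
(h(20, 63) - 4877)/(d(51) + 2050) = ((-4 + 20 - 4*63) - 4877)/(16 + 2050) = ((-4 + 20 - 252) - 4877)/2066 = (-236 - 4877)*(1/2066) = -5113*1/2066 = -5113/2066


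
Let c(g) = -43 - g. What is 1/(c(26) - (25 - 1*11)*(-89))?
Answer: 1/1177 ≈ 0.00084962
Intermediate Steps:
1/(c(26) - (25 - 1*11)*(-89)) = 1/((-43 - 1*26) - (25 - 1*11)*(-89)) = 1/((-43 - 26) - (25 - 11)*(-89)) = 1/(-69 - 14*(-89)) = 1/(-69 - 1*(-1246)) = 1/(-69 + 1246) = 1/1177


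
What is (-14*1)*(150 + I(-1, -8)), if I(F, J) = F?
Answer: -2086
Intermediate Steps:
(-14*1)*(150 + I(-1, -8)) = (-14*1)*(150 - 1) = -14*149 = -2086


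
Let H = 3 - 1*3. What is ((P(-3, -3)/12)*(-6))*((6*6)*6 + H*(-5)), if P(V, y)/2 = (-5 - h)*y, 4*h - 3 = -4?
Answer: -3078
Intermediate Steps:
h = -1/4 (h = 3/4 + (1/4)*(-4) = 3/4 - 1 = -1/4 ≈ -0.25000)
H = 0 (H = 3 - 3 = 0)
P(V, y) = -19*y/2 (P(V, y) = 2*((-5 - 1*(-1/4))*y) = 2*((-5 + 1/4)*y) = 2*(-19*y/4) = -19*y/2)
((P(-3, -3)/12)*(-6))*((6*6)*6 + H*(-5)) = ((-19/2*(-3)/12)*(-6))*((6*6)*6 + 0*(-5)) = (((57/2)*(1/12))*(-6))*(36*6 + 0) = ((19/8)*(-6))*(216 + 0) = -57/4*216 = -3078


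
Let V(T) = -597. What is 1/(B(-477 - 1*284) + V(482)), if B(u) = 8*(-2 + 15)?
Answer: -1/493 ≈ -0.0020284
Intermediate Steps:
B(u) = 104 (B(u) = 8*13 = 104)
1/(B(-477 - 1*284) + V(482)) = 1/(104 - 597) = 1/(-493) = -1/493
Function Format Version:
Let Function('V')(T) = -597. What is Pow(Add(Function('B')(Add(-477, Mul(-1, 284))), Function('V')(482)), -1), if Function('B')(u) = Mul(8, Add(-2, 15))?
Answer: Rational(-1, 493) ≈ -0.0020284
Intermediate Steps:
Function('B')(u) = 104 (Function('B')(u) = Mul(8, 13) = 104)
Pow(Add(Function('B')(Add(-477, Mul(-1, 284))), Function('V')(482)), -1) = Pow(Add(104, -597), -1) = Pow(-493, -1) = Rational(-1, 493)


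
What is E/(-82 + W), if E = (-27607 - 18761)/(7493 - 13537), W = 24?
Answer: -5796/43819 ≈ -0.13227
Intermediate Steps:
E = 11592/1511 (E = -46368/(-6044) = -46368*(-1/6044) = 11592/1511 ≈ 7.6717)
E/(-82 + W) = 11592/(1511*(-82 + 24)) = (11592/1511)/(-58) = (11592/1511)*(-1/58) = -5796/43819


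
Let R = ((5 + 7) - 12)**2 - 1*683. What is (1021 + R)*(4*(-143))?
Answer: -193336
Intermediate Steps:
R = -683 (R = (12 - 12)**2 - 683 = 0**2 - 683 = 0 - 683 = -683)
(1021 + R)*(4*(-143)) = (1021 - 683)*(4*(-143)) = 338*(-572) = -193336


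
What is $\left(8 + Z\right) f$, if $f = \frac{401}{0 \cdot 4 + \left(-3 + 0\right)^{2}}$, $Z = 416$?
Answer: $\frac{170024}{9} \approx 18892.0$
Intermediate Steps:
$f = \frac{401}{9}$ ($f = \frac{401}{0 + \left(-3\right)^{2}} = \frac{401}{0 + 9} = \frac{401}{9} \approx 44.556$)
$\left(8 + Z\right) f = \left(8 + 416\right) \frac{401}{9} = 424 \cdot \frac{401}{9} = \frac{170024}{9}$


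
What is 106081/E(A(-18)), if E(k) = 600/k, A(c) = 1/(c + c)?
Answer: -106081/21600 ≈ -4.9112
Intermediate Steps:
A(c) = 1/(2*c)
106081/E(A(-18)) = 106081/((600/(((1/2)/(-18))))) = 106081/((600/(((1/2)*(-1/18))))) = 106081/((600/(-1/36))) = 106081/((600*(-36))) = 106081/(-21600) = 106081*(-1/21600) = -106081/21600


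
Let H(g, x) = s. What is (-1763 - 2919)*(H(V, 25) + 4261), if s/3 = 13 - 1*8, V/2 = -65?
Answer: -20020232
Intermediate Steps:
V = -130 (V = 2*(-65) = -130)
s = 15 (s = 3*(13 - 1*8) = 3*(13 - 8) = 3*5 = 15)
H(g, x) = 15
(-1763 - 2919)*(H(V, 25) + 4261) = (-1763 - 2919)*(15 + 4261) = -4682*4276 = -20020232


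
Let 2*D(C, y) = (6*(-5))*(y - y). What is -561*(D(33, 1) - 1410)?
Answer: 791010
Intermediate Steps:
D(C, y) = 0 (D(C, y) = ((6*(-5))*(y - y))/2 = (-30*0)/2 = (½)*0 = 0)
-561*(D(33, 1) - 1410) = -561*(0 - 1410) = -561*(-1410) = 791010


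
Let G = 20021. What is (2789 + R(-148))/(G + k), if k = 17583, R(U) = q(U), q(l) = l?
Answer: 2641/37604 ≈ 0.070232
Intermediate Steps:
R(U) = U
(2789 + R(-148))/(G + k) = (2789 - 148)/(20021 + 17583) = 2641/37604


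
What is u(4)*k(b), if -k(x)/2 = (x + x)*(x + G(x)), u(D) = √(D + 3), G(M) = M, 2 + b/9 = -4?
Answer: -23328*√7 ≈ -61720.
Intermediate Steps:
b = -54 (b = -18 + 9*(-4) = -18 - 36 = -54)
u(D) = √(3 + D)
k(x) = -8*x² (k(x) = -2*(x + x)*(x + x) = -2*2*x*2*x = -8*x²)
u(4)*k(b) = √(3 + 4)*(-8*(-54)²) = √7*(-8*2916) = √7*(-23328) = -23328*√7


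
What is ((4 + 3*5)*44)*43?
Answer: 35948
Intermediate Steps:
((4 + 3*5)*44)*43 = ((4 + 15)*44)*43 = (19*44)*43 = 836*43 = 35948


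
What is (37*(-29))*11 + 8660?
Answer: -3143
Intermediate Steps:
(37*(-29))*11 + 8660 = -1073*11 + 8660 = -11803 + 8660 = -3143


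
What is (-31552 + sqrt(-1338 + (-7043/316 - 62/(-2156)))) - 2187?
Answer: -33739 + I*sqrt(201334083379)/12166 ≈ -33739.0 + 36.882*I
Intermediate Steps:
(-31552 + sqrt(-1338 + (-7043/316 - 62/(-2156)))) - 2187 = (-31552 + sqrt(-1338 + (-7043*1/316 - 62*(-1/2156)))) - 2187 = (-31552 + sqrt(-1338 + (-7043/316 + 31/1078))) - 2187 = (-31552 + sqrt(-1338 - 3791279/170324)) - 2187 = (-31552 + sqrt(-231684791/170324)) - 2187 = (-31552 + I*sqrt(201334083379)/12166) - 2187 = -33739 + I*sqrt(201334083379)/12166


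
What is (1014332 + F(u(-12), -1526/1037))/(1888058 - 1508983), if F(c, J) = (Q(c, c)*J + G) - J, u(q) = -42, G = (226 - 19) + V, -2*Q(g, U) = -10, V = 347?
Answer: 1052430678/393100775 ≈ 2.6773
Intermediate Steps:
Q(g, U) = 5 (Q(g, U) = -½*(-10) = 5)
G = 554 (G = (226 - 19) + 347 = 207 + 347 = 554)
F(c, J) = 554 + 4*J (F(c, J) = (5*J + 554) - J = (554 + 5*J) - J = 554 + 4*J)
(1014332 + F(u(-12), -1526/1037))/(1888058 - 1508983) = (1014332 + (554 + 4*(-1526/1037)))/(1888058 - 1508983) = (1014332 + (554 + 4*(-1526*1/1037)))/379075 = (1014332 + (554 + 4*(-1526/1037)))*(1/379075) = (1014332 + (554 - 6104/1037))*(1/379075) = (1014332 + 568394/1037)*(1/379075) = (1052430678/1037)*(1/379075) = 1052430678/393100775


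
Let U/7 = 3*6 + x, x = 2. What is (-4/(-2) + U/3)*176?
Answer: 25696/3 ≈ 8565.3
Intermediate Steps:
U = 140 (U = 7*(3*6 + 2) = 7*(18 + 2) = 7*20 = 140)
(-4/(-2) + U/3)*176 = (-4/(-2) + 140/3)*176 = (-4*(-½) + 140*(⅓))*176 = (2 + 140/3)*176 = (146/3)*176 = 25696/3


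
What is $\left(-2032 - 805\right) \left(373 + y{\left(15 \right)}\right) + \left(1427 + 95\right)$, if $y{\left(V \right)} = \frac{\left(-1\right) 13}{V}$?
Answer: $- \frac{15813304}{15} \approx -1.0542 \cdot 10^{6}$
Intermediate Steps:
$y{\left(V \right)} = - \frac{13}{V}$
$\left(-2032 - 805\right) \left(373 + y{\left(15 \right)}\right) + \left(1427 + 95\right) = \left(-2032 - 805\right) \left(373 - \frac{13}{15}\right) + \left(1427 + 95\right) = - 2837 \left(373 - \frac{13}{15}\right) + 1522 = \left(-2837\right) \frac{5582}{15} + 1522 = - \frac{15836134}{15} + 1522 = - \frac{15813304}{15}$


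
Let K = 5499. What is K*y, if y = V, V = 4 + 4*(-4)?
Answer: -65988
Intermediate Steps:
V = -12 (V = 4 - 16 = -12)
y = -12
K*y = 5499*(-12) = -65988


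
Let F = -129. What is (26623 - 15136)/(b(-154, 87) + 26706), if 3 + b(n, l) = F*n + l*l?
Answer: 547/2578 ≈ 0.21218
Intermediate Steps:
b(n, l) = -3 + l² - 129*n (b(n, l) = -3 + (-129*n + l*l) = -3 + (-129*n + l²) = -3 + (l² - 129*n) = -3 + l² - 129*n)
(26623 - 15136)/(b(-154, 87) + 26706) = (26623 - 15136)/((-3 + 87² - 129*(-154)) + 26706) = 11487/((-3 + 7569 + 19866) + 26706) = 11487/(27432 + 26706) = 11487/54138 = 11487*(1/54138) = 547/2578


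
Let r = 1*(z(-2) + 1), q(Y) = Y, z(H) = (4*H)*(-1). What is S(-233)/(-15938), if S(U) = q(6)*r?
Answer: -27/7969 ≈ -0.0033881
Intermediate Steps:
z(H) = -4*H
r = 9 (r = 1*(-4*(-2) + 1) = 1*(8 + 1) = 1*9 = 9)
S(U) = 54 (S(U) = 6*9 = 54)
S(-233)/(-15938) = 54/(-15938) = 54*(-1/15938) = -27/7969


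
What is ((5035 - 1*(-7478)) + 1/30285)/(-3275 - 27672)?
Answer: -378956206/937229895 ≈ -0.40434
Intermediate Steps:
((5035 - 1*(-7478)) + 1/30285)/(-3275 - 27672) = ((5035 + 7478) + 1/30285)/(-30947) = (12513 + 1/30285)*(-1/30947) = (378956206/30285)*(-1/30947) = -378956206/937229895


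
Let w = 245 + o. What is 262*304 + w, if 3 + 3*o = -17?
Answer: 239659/3 ≈ 79886.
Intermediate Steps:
o = -20/3 (o = -1 + (1/3)*(-17) = -1 - 17/3 = -20/3 ≈ -6.6667)
w = 715/3 (w = 245 - 20/3 = 715/3 ≈ 238.33)
262*304 + w = 262*304 + 715/3 = 79648 + 715/3 = 239659/3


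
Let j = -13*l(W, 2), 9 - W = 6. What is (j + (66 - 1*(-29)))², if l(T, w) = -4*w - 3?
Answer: 56644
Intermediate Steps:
W = 3 (W = 9 - 1*6 = 9 - 6 = 3)
l(T, w) = -3 - 4*w
j = 143 (j = -13*(-3 - 4*2) = -13*(-3 - 8) = -13*(-11) = 143)
(j + (66 - 1*(-29)))² = (143 + (66 - 1*(-29)))² = (143 + (66 + 29))² = (143 + 95)² = 238² = 56644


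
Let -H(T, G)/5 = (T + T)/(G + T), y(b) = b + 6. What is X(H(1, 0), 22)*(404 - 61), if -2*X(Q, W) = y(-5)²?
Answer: -343/2 ≈ -171.50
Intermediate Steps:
y(b) = 6 + b
H(T, G) = -10*T/(G + T) (H(T, G) = -5*(T + T)/(G + T) = -5*2*T/(G + T) = -10*T/(G + T))
X(Q, W) = -½ (X(Q, W) = -(6 - 5)²/2 = -½*1² = -½*1 = -½)
X(H(1, 0), 22)*(404 - 61) = -(404 - 61)/2 = -½*343 = -343/2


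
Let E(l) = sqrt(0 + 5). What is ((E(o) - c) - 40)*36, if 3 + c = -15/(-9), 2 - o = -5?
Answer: -1392 + 36*sqrt(5) ≈ -1311.5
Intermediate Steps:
o = 7 (o = 2 - 1*(-5) = 2 + 5 = 7)
c = -4/3 (c = -3 - 15/(-9) = -3 - 15*(-1/9) = -3 + 5/3 = -4/3 ≈ -1.3333)
E(l) = sqrt(5)
((E(o) - c) - 40)*36 = ((sqrt(5) - 1*(-4/3)) - 40)*36 = ((sqrt(5) + 4/3) - 40)*36 = ((4/3 + sqrt(5)) - 40)*36 = (-116/3 + sqrt(5))*36 = -1392 + 36*sqrt(5)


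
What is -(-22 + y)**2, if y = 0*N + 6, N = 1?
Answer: -256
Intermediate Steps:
y = 6 (y = 0*1 + 6 = 0 + 6 = 6)
-(-22 + y)**2 = -(-22 + 6)**2 = -1*(-16)**2 = -1*256 = -256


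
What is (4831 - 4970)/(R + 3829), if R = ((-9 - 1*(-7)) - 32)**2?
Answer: -139/4985 ≈ -0.027884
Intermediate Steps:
R = 1156 (R = ((-9 + 7) - 32)**2 = (-2 - 32)**2 = (-34)**2 = 1156)
(4831 - 4970)/(R + 3829) = (4831 - 4970)/(1156 + 3829) = -139/4985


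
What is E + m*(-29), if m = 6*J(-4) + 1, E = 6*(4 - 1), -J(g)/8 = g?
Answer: -5579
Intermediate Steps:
J(g) = -8*g
E = 18 (E = 6*3 = 18)
m = 193 (m = 6*(-8*(-4)) + 1 = 6*32 + 1 = 192 + 1 = 193)
E + m*(-29) = 18 + 193*(-29) = 18 - 5597 = -5579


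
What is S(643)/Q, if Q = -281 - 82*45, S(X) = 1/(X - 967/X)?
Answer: -643/1637966022 ≈ -3.9256e-7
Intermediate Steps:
Q = -3971 (Q = -281 - 3690 = -3971)
S(643)/Q = (643/(-967 + 643²))/(-3971) = (643/(-967 + 413449))*(-1/3971) = (643/412482)*(-1/3971) = -643/1637966022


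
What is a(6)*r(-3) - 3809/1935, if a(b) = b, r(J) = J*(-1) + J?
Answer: -3809/1935 ≈ -1.9685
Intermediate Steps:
r(J) = 0 (r(J) = -J + J = 0)
a(6)*r(-3) - 3809/1935 = 6*0 - 3809/1935 = 0 - 3809/1935 = -3809/1935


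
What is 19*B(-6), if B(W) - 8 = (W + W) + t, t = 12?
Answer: 152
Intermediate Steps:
B(W) = 20 + 2*W (B(W) = 8 + ((W + W) + 12) = 8 + (2*W + 12) = 8 + (12 + 2*W) = 20 + 2*W)
19*B(-6) = 19*(20 + 2*(-6)) = 19*(20 - 12) = 19*8 = 152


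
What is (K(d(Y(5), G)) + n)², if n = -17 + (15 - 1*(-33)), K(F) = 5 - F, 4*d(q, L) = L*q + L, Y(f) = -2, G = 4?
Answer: 1369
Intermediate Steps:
d(q, L) = L/4 + L*q/4 (d(q, L) = (L*q + L)/4 = (L + L*q)/4 = L/4 + L*q/4)
n = 31 (n = -17 + (15 + 33) = -17 + 48 = 31)
(K(d(Y(5), G)) + n)² = ((5 - 4*(1 - 2)/4) + 31)² = ((5 - 4*(-1)/4) + 31)² = ((5 - 1*(-1)) + 31)² = ((5 + 1) + 31)² = (6 + 31)² = 37² = 1369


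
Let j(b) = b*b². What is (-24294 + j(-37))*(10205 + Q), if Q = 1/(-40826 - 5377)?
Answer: -35337631464458/46203 ≈ -7.6483e+8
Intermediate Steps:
j(b) = b³
Q = -1/46203 (Q = 1/(-46203) = -1/46203 ≈ -2.1644e-5)
(-24294 + j(-37))*(10205 + Q) = (-24294 + (-37)³)*(10205 - 1/46203) = (-24294 - 50653)*(471501614/46203) = -74947*471501614/46203 = -35337631464458/46203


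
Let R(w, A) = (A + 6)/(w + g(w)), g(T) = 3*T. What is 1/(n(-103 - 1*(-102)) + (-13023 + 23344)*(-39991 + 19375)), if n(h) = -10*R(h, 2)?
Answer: -1/212777716 ≈ -4.6997e-9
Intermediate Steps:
R(w, A) = (6 + A)/(4*w) (R(w, A) = (A + 6)/(w + 3*w) = (6 + A)/((4*w)) = (6 + A)*(1/(4*w)) = (6 + A)/(4*w))
n(h) = -20/h (n(h) = -5*(6 + 2)/(2*h) = -5*8/(2*h) = -20/h)
1/(n(-103 - 1*(-102)) + (-13023 + 23344)*(-39991 + 19375)) = 1/(-20/(-103 - 1*(-102)) + (-13023 + 23344)*(-39991 + 19375)) = 1/(-20/(-103 + 102) + 10321*(-20616)) = 1/(-20/(-1) - 212777736) = 1/(-20*(-1) - 212777736) = 1/(20 - 212777736) = 1/(-212777716) = -1/212777716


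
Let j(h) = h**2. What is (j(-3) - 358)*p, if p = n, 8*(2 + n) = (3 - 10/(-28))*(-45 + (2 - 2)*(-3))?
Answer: 816311/112 ≈ 7288.5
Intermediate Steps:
n = -2339/112 (n = -2 + ((3 - 10/(-28))*(-45 + (2 - 2)*(-3)))/8 = -2 + ((3 - 10*(-1/28))*(-45 + 0*(-3)))/8 = -2 + ((3 + 5/14)*(-45 + 0))/8 = -2 + ((47/14)*(-45))/8 = -2 + (1/8)*(-2115/14) = -2 - 2115/112 = -2339/112 ≈ -20.884)
p = -2339/112 ≈ -20.884
(j(-3) - 358)*p = ((-3)**2 - 358)*(-2339/112) = (9 - 358)*(-2339/112) = -349*(-2339/112) = 816311/112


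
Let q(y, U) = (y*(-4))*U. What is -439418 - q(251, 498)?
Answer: 60574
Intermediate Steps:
q(y, U) = -4*U*y (q(y, U) = (-4*y)*U = -4*U*y)
-439418 - q(251, 498) = -439418 - (-4)*498*251 = -439418 - 1*(-499992) = -439418 + 499992 = 60574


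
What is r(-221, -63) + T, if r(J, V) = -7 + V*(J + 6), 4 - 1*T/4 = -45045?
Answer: 193734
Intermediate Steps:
T = 180196 (T = 16 - 4*(-45045) = 16 + 180180 = 180196)
r(J, V) = -7 + V*(6 + J)
r(-221, -63) + T = (-7 + 6*(-63) - 221*(-63)) + 180196 = (-7 - 378 + 13923) + 180196 = 13538 + 180196 = 193734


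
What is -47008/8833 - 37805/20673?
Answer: -1305727949/182604609 ≈ -7.1506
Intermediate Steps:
-47008/8833 - 37805/20673 = -1305727949/182604609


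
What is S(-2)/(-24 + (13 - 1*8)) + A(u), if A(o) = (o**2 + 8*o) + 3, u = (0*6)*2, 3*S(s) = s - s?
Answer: 3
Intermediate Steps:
S(s) = 0 (S(s) = (s - s)/3 = (1/3)*0 = 0)
u = 0 (u = 0*2 = 0)
A(o) = 3 + o**2 + 8*o
S(-2)/(-24 + (13 - 1*8)) + A(u) = 0/(-24 + (13 - 1*8)) + (3 + 0**2 + 8*0) = 0/(-24 + (13 - 8)) + (3 + 0 + 0) = 0/(-24 + 5) + 3 = 0/(-19) + 3 = 0*(-1/19) + 3 = 0 + 3 = 3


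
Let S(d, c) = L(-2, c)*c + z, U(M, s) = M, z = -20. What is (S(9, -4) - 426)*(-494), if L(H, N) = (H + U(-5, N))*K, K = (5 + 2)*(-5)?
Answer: 704444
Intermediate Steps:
K = -35 (K = 7*(-5) = -35)
L(H, N) = 175 - 35*H (L(H, N) = (H - 5)*(-35) = (-5 + H)*(-35) = 175 - 35*H)
S(d, c) = -20 + 245*c (S(d, c) = (175 - 35*(-2))*c - 20 = (175 + 70)*c - 20 = 245*c - 20 = -20 + 245*c)
(S(9, -4) - 426)*(-494) = ((-20 + 245*(-4)) - 426)*(-494) = ((-20 - 980) - 426)*(-494) = (-1000 - 426)*(-494) = -1426*(-494) = 704444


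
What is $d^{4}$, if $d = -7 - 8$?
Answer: $50625$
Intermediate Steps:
$d = -15$
$d^{4} = \left(-15\right)^{4} = 50625$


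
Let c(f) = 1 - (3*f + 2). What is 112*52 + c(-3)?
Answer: 5832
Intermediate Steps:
c(f) = -1 - 3*f (c(f) = 1 - (2 + 3*f) = 1 + (-2 - 3*f) = -1 - 3*f)
112*52 + c(-3) = 112*52 + (-1 - 3*(-3)) = 5824 + (-1 + 9) = 5824 + 8 = 5832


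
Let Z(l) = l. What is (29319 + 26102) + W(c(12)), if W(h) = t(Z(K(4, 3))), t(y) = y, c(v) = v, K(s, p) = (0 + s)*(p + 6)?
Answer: 55457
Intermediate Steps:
K(s, p) = s*(6 + p)
W(h) = 36 (W(h) = 4*(6 + 3) = 4*9 = 36)
(29319 + 26102) + W(c(12)) = (29319 + 26102) + 36 = 55421 + 36 = 55457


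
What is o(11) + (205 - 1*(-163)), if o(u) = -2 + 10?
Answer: 376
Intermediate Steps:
o(u) = 8
o(11) + (205 - 1*(-163)) = 8 + (205 - 1*(-163)) = 8 + (205 + 163) = 8 + 368 = 376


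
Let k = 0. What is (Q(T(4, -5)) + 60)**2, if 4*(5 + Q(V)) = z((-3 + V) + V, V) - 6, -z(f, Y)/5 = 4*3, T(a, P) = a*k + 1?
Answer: 5929/4 ≈ 1482.3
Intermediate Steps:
T(a, P) = 1 (T(a, P) = a*0 + 1 = 0 + 1 = 1)
z(f, Y) = -60 (z(f, Y) = -20*3 = -5*12 = -60)
Q(V) = -43/2 (Q(V) = -5 + (-60 - 6)/4 = -5 + (1/4)*(-66) = -5 - 33/2 = -43/2)
(Q(T(4, -5)) + 60)**2 = (-43/2 + 60)**2 = (77/2)**2 = 5929/4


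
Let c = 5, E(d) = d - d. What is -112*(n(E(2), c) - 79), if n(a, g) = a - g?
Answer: 9408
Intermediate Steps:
E(d) = 0
-112*(n(E(2), c) - 79) = -112*((0 - 1*5) - 79) = -112*((0 - 5) - 79) = -112*(-5 - 79) = -112*(-84) = 9408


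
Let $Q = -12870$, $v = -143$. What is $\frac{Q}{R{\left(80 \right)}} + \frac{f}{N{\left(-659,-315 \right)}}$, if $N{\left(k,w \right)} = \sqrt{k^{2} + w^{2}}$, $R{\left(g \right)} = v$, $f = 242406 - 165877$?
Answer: $90 + \frac{76529 \sqrt{533506}}{533506} \approx 194.77$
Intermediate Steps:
$f = 76529$ ($f = 242406 - 165877 = 76529$)
$R{\left(g \right)} = -143$
$\frac{Q}{R{\left(80 \right)}} + \frac{f}{N{\left(-659,-315 \right)}} = - \frac{12870}{-143} + \frac{76529}{\sqrt{\left(-659\right)^{2} + \left(-315\right)^{2}}} = \left(-12870\right) \left(- \frac{1}{143}\right) + \frac{76529}{\sqrt{434281 + 99225}} = 90 + \frac{76529}{\sqrt{533506}} = 90 + 76529 \frac{\sqrt{533506}}{533506} = 90 + \frac{76529 \sqrt{533506}}{533506}$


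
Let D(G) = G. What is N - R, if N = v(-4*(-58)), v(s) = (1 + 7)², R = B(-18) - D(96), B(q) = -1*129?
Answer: 289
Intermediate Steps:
B(q) = -129
R = -225 (R = -129 - 1*96 = -129 - 96 = -225)
v(s) = 64 (v(s) = 8² = 64)
N = 64
N - R = 64 - 1*(-225) = 64 + 225 = 289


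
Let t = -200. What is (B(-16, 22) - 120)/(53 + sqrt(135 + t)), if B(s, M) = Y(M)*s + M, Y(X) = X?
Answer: -3975/479 + 75*I*sqrt(65)/479 ≈ -8.2985 + 1.2624*I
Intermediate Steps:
B(s, M) = M + M*s (B(s, M) = M*s + M = M + M*s)
(B(-16, 22) - 120)/(53 + sqrt(135 + t)) = (22*(1 - 16) - 120)/(53 + sqrt(135 - 200)) = (22*(-15) - 120)/(53 + sqrt(-65)) = (-330 - 120)/(53 + I*sqrt(65)) = -450/(53 + I*sqrt(65))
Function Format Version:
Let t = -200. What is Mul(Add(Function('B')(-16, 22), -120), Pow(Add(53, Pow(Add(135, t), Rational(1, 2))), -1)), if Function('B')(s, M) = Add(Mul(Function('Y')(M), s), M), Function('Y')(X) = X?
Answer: Add(Rational(-3975, 479), Mul(Rational(75, 479), I, Pow(65, Rational(1, 2)))) ≈ Add(-8.2985, Mul(1.2624, I))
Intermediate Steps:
Function('B')(s, M) = Add(M, Mul(M, s)) (Function('B')(s, M) = Add(Mul(M, s), M) = Add(M, Mul(M, s)))
Mul(Add(Function('B')(-16, 22), -120), Pow(Add(53, Pow(Add(135, t), Rational(1, 2))), -1)) = Mul(Add(Mul(22, Add(1, -16)), -120), Pow(Add(53, Pow(Add(135, -200), Rational(1, 2))), -1)) = Mul(Add(Mul(22, -15), -120), Pow(Add(53, Pow(-65, Rational(1, 2))), -1)) = Mul(Add(-330, -120), Pow(Add(53, Mul(I, Pow(65, Rational(1, 2)))), -1)) = Mul(-450, Pow(Add(53, Mul(I, Pow(65, Rational(1, 2)))), -1))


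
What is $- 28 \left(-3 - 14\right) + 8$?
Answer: $484$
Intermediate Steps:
$- 28 \left(-3 - 14\right) + 8 = \left(-28\right) \left(-17\right) + 8 = 476 + 8 = 484$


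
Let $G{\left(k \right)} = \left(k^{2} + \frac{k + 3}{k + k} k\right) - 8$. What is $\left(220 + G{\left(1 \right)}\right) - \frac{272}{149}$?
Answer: $\frac{31763}{149} \approx 213.17$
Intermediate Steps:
$G{\left(k \right)} = - \frac{13}{2} + k^{2} + \frac{k}{2}$ ($G{\left(k \right)} = \left(k^{2} + \frac{3 + k}{2 k} k\right) - 8 = \left(k^{2} + \left(\frac{3}{2} + \frac{k}{2}\right)\right) - 8 = \left(\frac{3}{2} + k^{2} + \frac{k}{2}\right) - 8 = - \frac{13}{2} + k^{2} + \frac{k}{2}$)
$\left(220 + G{\left(1 \right)}\right) - \frac{272}{149} = \left(220 + \left(- \frac{13}{2} + 1^{2} + \frac{1}{2} \cdot 1\right)\right) - \frac{272}{149} = \left(220 + \left(- \frac{13}{2} + 1 + \frac{1}{2}\right)\right) - \frac{272}{149} = \left(220 - 5\right) - \frac{272}{149} = 215 - \frac{272}{149} = \frac{31763}{149}$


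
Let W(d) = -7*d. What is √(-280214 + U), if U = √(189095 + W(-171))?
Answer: √(-280214 + 2*√47573) ≈ 528.94*I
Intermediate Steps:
U = 2*√47573 (U = √(189095 - 7*(-171)) = √(189095 + 1197) = √190292 = 2*√47573 ≈ 436.22)
√(-280214 + U) = √(-280214 + 2*√47573)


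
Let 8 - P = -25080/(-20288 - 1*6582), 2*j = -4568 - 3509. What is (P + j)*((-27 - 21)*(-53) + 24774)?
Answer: -295921183257/2687 ≈ -1.1013e+8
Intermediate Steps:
j = -8077/2 (j = (-4568 - 3509)/2 = (1/2)*(-8077) = -8077/2 ≈ -4038.5)
P = 18988/2687 (P = 8 - (-25080)/(-20288 - 1*6582) = 8 - (-25080)/(-20288 - 6582) = 8 - (-25080)/(-26870) = 8 - (-25080)*(-1)/26870 = 8 - 1*2508/2687 = 8 - 2508/2687 = 18988/2687 ≈ 7.0666)
(P + j)*((-27 - 21)*(-53) + 24774) = (18988/2687 - 8077/2)*((-27 - 21)*(-53) + 24774) = -21664923*(-48*(-53) + 24774)/5374 = -21664923*(2544 + 24774)/5374 = -21664923/5374*27318 = -295921183257/2687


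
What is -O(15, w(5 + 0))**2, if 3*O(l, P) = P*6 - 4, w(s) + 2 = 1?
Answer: -100/9 ≈ -11.111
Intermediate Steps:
w(s) = -1 (w(s) = -2 + 1 = -1)
O(l, P) = -4/3 + 2*P (O(l, P) = (P*6 - 4)/3 = (6*P - 4)/3 = (-4 + 6*P)/3 = -4/3 + 2*P)
-O(15, w(5 + 0))**2 = -(-4/3 + 2*(-1))**2 = -(-4/3 - 2)**2 = -(-10/3)**2 = -1*100/9 = -100/9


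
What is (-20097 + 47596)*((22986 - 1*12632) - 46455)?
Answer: -992741399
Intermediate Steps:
(-20097 + 47596)*((22986 - 1*12632) - 46455) = 27499*((22986 - 12632) - 46455) = 27499*(10354 - 46455) = 27499*(-36101) = -992741399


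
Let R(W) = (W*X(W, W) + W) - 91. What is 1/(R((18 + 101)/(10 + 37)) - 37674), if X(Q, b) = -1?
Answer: -1/37765 ≈ -2.6480e-5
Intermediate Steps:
R(W) = -91 (R(W) = (W*(-1) + W) - 91 = (-W + W) - 91 = 0 - 91 = -91)
1/(R((18 + 101)/(10 + 37)) - 37674) = 1/(-91 - 37674) = 1/(-37765) = -1/37765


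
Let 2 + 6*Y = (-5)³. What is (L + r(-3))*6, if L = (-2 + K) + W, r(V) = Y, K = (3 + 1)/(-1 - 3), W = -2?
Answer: -157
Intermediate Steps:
K = -1 (K = 4/(-4) = 4*(-¼) = -1)
Y = -127/6 (Y = -⅓ + (⅙)*(-5)³ = -⅓ + (⅙)*(-125) = -⅓ - 125/6 = -127/6 ≈ -21.167)
r(V) = -127/6
L = -5 (L = (-2 - 1) - 2 = -3 - 2 = -5)
(L + r(-3))*6 = (-5 - 127/6)*6 = -157/6*6 = -157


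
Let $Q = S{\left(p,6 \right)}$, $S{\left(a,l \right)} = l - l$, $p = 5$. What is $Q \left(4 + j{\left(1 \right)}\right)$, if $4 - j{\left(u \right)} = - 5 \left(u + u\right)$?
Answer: $0$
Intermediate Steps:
$S{\left(a,l \right)} = 0$
$Q = 0$
$j{\left(u \right)} = 4 + 10 u$ ($j{\left(u \right)} = 4 - - 5 \left(u + u\right) = 4 - - 5 \cdot 2 u = 4 - - 10 u = 4 + 10 u$)
$Q \left(4 + j{\left(1 \right)}\right) = 0 \left(4 + \left(4 + 10 \cdot 1\right)\right) = 0 \left(4 + \left(4 + 10\right)\right) = 0 \left(4 + 14\right) = 0 \cdot 18 = 0$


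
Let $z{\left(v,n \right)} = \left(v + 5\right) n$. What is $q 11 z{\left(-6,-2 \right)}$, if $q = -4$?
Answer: $-88$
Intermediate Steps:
$z{\left(v,n \right)} = n \left(5 + v\right)$ ($z{\left(v,n \right)} = \left(5 + v\right) n = n \left(5 + v\right)$)
$q 11 z{\left(-6,-2 \right)} = \left(-4\right) 11 \left(- 2 \left(5 - 6\right)\right) = - 44 \left(\left(-2\right) \left(-1\right)\right) = \left(-44\right) 2 = -88$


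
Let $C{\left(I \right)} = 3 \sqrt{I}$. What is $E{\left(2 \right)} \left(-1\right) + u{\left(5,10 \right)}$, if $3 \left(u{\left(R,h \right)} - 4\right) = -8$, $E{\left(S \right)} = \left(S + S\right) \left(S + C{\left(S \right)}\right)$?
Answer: $- \frac{20}{3} - 12 \sqrt{2} \approx -23.637$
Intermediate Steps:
$E{\left(S \right)} = 2 S \left(S + 3 \sqrt{S}\right)$ ($E{\left(S \right)} = \left(S + S\right) \left(S + 3 \sqrt{S}\right) = 2 S \left(S + 3 \sqrt{S}\right)$)
$u{\left(R,h \right)} = \frac{4}{3}$ ($u{\left(R,h \right)} = 4 + \frac{1}{3} \left(-8\right) = 4 - \frac{8}{3} = \frac{4}{3}$)
$E{\left(2 \right)} \left(-1\right) + u{\left(5,10 \right)} = 2 \cdot 2 \left(2 + 3 \sqrt{2}\right) \left(-1\right) + \frac{4}{3} = \left(8 + 12 \sqrt{2}\right) \left(-1\right) + \frac{4}{3} = \left(-8 - 12 \sqrt{2}\right) + \frac{4}{3} = - \frac{20}{3} - 12 \sqrt{2}$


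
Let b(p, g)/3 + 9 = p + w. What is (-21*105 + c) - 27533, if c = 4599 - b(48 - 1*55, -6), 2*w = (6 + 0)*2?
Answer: -25109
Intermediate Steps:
w = 6 (w = ((6 + 0)*2)/2 = (6*2)/2 = (½)*12 = 6)
b(p, g) = -9 + 3*p (b(p, g) = -27 + 3*(p + 6) = -27 + 3*(6 + p) = -27 + (18 + 3*p) = -9 + 3*p)
c = 4629 (c = 4599 - (-9 + 3*(48 - 1*55)) = 4599 - (-9 + 3*(48 - 55)) = 4599 - (-9 + 3*(-7)) = 4599 - (-9 - 21) = 4599 - 1*(-30) = 4599 + 30 = 4629)
(-21*105 + c) - 27533 = (-21*105 + 4629) - 27533 = (-2205 + 4629) - 27533 = 2424 - 27533 = -25109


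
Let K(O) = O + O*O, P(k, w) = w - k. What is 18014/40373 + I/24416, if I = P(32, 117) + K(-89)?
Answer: 108494695/140821024 ≈ 0.77044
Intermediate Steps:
K(O) = O + O**2
I = 7917 (I = (117 - 1*32) - 89*(1 - 89) = (117 - 32) - 89*(-88) = 85 + 7832 = 7917)
18014/40373 + I/24416 = 18014/40373 + 7917/24416 = 18014*(1/40373) + 7917*(1/24416) = 18014/40373 + 1131/3488 = 108494695/140821024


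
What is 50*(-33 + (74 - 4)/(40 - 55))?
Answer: -5650/3 ≈ -1883.3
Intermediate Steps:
50*(-33 + (74 - 4)/(40 - 55)) = 50*(-33 + 70/(-15)) = 50*(-33 + 70*(-1/15)) = 50*(-33 - 14/3) = 50*(-113/3) = -5650/3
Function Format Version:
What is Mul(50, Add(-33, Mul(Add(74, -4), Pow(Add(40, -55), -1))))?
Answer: Rational(-5650, 3) ≈ -1883.3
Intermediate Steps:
Mul(50, Add(-33, Mul(Add(74, -4), Pow(Add(40, -55), -1)))) = Mul(50, Add(-33, Mul(70, Pow(-15, -1)))) = Mul(50, Add(-33, Mul(70, Rational(-1, 15)))) = Mul(50, Add(-33, Rational(-14, 3))) = Mul(50, Rational(-113, 3)) = Rational(-5650, 3)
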